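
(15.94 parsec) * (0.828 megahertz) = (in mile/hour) 9.11e+23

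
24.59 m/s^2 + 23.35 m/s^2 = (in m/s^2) 47.94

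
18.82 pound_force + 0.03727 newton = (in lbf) 18.83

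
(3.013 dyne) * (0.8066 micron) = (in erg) 0.000243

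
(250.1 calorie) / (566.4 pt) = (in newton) 5237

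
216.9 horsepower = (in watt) 1.617e+05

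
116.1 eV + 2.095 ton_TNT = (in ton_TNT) 2.095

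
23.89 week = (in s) 1.445e+07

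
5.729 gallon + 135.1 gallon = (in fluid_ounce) 1.803e+04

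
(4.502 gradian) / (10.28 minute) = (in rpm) 0.001095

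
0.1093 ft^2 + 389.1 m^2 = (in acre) 0.09615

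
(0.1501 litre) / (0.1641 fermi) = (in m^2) 9.147e+11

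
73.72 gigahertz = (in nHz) 7.372e+19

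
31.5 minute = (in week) 0.003125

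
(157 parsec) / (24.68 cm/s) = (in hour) 5.453e+15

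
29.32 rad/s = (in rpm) 280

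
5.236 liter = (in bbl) 0.03293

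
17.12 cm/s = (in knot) 0.3328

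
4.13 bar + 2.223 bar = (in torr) 4765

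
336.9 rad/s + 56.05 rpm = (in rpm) 3273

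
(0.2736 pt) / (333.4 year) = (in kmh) 3.305e-14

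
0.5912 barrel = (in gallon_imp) 20.68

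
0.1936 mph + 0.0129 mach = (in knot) 8.706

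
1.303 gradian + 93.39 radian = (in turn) 14.87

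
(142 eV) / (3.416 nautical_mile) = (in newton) 3.596e-21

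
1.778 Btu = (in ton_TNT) 4.483e-07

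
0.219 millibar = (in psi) 0.003176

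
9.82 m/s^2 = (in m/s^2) 9.82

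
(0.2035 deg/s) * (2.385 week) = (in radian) 5123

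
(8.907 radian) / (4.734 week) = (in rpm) 2.971e-05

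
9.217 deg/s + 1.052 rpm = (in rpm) 2.588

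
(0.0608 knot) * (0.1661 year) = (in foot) 5.375e+05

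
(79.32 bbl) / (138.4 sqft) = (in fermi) 9.808e+14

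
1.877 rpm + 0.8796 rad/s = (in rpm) 10.28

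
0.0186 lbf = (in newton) 0.08274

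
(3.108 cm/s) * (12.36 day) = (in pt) 9.408e+07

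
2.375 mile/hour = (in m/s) 1.062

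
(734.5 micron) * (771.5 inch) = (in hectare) 1.439e-06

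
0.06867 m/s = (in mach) 0.0002017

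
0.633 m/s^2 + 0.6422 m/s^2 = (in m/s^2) 1.275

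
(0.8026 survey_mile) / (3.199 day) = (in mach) 1.372e-05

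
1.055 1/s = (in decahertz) 0.1055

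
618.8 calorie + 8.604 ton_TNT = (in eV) 2.247e+29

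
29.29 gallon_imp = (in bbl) 0.8375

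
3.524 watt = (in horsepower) 0.004726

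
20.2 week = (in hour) 3394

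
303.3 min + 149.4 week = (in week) 149.4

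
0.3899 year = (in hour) 3416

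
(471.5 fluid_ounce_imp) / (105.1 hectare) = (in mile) 7.92e-12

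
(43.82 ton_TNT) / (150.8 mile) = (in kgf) 7.704e+04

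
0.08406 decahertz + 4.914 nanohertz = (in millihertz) 840.6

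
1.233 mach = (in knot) 816.1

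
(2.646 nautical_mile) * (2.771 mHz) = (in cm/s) 1358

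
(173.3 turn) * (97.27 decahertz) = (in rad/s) 1.059e+06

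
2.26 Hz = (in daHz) 0.226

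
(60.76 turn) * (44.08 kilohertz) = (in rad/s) 1.683e+07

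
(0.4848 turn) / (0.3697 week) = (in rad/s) 1.362e-05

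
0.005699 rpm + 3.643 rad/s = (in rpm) 34.79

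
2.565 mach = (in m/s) 873.4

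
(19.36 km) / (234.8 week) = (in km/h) 0.0004908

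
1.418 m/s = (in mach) 0.004164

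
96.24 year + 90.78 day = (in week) 5031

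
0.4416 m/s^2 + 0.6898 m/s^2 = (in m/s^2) 1.131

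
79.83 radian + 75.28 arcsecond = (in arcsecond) 1.647e+07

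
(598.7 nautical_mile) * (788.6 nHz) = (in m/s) 0.8744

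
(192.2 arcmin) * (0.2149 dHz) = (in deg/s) 0.06884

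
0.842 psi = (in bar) 0.05805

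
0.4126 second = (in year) 1.308e-08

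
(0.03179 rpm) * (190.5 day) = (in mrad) 5.479e+07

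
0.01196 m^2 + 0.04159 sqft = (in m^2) 0.01582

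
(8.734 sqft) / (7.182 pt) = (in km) 0.3203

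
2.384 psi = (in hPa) 164.4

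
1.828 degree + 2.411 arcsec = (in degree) 1.829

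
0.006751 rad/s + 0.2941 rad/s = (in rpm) 2.873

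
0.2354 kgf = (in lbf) 0.519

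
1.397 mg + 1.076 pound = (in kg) 0.4881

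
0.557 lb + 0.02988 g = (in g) 252.7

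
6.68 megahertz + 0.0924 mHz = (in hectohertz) 6.68e+04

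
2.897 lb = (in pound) 2.897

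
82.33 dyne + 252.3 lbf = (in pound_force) 252.3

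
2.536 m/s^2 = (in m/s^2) 2.536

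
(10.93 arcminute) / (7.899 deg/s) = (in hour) 6.406e-06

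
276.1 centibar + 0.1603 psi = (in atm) 2.736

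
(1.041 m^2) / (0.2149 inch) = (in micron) 1.907e+08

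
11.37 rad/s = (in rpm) 108.6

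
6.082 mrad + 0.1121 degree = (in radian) 0.008039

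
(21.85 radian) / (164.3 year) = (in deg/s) 2.416e-07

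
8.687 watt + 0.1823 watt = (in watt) 8.869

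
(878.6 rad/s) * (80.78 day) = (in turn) 9.76e+08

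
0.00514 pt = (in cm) 0.0001813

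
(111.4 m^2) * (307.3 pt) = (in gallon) 3190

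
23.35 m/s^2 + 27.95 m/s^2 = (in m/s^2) 51.3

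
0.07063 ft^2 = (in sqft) 0.07063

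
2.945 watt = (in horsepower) 0.003949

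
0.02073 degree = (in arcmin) 1.244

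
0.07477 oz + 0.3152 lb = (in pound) 0.3199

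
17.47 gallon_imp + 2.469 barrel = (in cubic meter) 0.472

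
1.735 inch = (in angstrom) 4.407e+08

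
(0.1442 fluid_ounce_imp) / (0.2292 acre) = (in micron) 0.004417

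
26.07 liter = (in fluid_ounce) 881.5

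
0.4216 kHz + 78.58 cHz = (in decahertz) 42.24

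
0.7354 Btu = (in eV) 4.843e+21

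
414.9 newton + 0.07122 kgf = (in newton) 415.6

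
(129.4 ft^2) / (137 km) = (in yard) 9.596e-05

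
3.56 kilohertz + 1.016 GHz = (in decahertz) 1.016e+08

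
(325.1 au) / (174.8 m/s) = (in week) 4.6e+05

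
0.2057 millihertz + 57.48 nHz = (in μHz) 205.8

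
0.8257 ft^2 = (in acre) 1.896e-05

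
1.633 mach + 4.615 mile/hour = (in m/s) 558.1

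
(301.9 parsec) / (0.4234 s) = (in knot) 4.277e+19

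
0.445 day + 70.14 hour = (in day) 3.368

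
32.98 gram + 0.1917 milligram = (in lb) 0.07271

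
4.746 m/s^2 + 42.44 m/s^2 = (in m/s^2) 47.19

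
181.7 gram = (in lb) 0.4006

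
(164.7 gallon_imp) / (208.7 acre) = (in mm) 0.0008865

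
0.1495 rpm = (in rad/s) 0.01566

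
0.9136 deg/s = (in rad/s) 0.01595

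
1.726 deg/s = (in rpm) 0.2877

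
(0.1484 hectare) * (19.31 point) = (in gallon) 2671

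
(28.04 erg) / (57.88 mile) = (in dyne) 3.01e-06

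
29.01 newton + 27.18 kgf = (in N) 295.6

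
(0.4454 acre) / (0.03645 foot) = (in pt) 4.599e+08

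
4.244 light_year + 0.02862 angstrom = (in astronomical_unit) 2.684e+05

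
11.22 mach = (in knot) 7426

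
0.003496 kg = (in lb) 0.007707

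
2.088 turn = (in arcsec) 2.706e+06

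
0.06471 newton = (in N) 0.06471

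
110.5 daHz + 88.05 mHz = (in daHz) 110.5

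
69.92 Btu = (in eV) 4.604e+23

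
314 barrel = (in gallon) 1.319e+04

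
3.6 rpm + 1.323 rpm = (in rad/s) 0.5155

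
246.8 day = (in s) 2.132e+07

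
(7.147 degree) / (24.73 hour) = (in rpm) 1.338e-05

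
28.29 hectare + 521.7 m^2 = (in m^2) 2.834e+05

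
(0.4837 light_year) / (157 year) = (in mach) 2714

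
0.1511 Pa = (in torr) 0.001133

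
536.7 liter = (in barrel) 3.376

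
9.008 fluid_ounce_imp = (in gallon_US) 0.06761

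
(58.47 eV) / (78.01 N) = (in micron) 1.201e-13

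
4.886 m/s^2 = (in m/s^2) 4.886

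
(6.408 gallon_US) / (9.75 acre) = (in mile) 3.82e-10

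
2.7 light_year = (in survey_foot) 8.381e+16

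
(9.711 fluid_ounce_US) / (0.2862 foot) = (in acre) 8.135e-07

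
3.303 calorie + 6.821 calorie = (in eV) 2.644e+20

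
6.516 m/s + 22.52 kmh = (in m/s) 12.77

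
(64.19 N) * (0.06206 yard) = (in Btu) 0.003453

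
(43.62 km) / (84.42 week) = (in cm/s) 0.08543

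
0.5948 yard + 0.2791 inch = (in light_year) 5.824e-17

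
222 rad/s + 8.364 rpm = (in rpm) 2128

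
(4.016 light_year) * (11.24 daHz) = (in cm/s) 4.271e+20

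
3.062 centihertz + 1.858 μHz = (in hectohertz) 0.0003062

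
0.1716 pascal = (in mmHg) 0.001287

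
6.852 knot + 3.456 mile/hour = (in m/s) 5.07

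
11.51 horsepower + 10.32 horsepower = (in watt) 1.628e+04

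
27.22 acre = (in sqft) 1.186e+06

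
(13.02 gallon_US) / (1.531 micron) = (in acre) 7.955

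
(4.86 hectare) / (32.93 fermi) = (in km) 1.476e+15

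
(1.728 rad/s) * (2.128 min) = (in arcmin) 7.585e+05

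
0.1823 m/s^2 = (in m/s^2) 0.1823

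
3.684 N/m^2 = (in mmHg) 0.02763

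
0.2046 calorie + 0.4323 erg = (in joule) 0.856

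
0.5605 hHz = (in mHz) 5.605e+04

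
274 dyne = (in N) 0.00274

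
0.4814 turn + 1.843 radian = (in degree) 278.9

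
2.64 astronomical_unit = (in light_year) 4.175e-05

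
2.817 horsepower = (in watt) 2101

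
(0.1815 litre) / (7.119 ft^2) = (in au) 1.834e-15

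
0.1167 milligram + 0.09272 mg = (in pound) 4.617e-07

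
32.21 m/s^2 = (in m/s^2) 32.21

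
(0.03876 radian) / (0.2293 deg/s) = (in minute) 0.1614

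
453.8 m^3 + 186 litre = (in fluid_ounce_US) 1.535e+07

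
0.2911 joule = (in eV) 1.817e+18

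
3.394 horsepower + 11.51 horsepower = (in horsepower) 14.9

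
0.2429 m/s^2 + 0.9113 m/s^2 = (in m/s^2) 1.154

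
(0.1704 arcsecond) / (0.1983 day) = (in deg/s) 2.763e-09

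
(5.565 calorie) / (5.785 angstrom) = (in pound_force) 9.048e+09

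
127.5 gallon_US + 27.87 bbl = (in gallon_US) 1298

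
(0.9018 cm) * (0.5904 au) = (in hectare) 7.965e+04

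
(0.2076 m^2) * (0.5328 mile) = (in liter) 1.78e+05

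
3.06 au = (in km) 4.578e+08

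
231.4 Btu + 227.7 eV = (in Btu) 231.4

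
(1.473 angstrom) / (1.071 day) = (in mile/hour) 3.561e-15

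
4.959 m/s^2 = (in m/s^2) 4.959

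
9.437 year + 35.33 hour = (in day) 3446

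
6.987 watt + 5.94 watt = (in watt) 12.93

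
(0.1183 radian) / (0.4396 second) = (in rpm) 2.57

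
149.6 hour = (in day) 6.233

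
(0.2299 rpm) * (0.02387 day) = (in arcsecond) 1.024e+07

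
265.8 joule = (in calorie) 63.53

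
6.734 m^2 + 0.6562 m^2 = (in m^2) 7.39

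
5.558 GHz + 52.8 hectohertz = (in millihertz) 5.558e+12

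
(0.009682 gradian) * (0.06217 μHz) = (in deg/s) 5.417e-10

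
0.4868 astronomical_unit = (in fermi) 7.282e+25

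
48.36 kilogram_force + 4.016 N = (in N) 478.3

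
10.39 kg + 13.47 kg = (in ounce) 841.6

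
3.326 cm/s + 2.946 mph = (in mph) 3.02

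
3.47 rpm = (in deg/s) 20.82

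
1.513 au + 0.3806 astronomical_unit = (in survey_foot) 9.294e+11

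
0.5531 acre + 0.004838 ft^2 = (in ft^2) 2.409e+04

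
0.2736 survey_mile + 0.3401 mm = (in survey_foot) 1445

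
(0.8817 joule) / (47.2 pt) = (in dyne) 5.295e+06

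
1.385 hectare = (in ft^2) 1.491e+05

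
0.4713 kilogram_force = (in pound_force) 1.039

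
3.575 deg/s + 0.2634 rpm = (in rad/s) 0.08998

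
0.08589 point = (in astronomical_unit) 2.025e-16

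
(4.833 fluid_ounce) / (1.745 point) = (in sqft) 2.499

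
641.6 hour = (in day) 26.73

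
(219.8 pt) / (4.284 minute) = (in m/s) 0.0003017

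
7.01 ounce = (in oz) 7.01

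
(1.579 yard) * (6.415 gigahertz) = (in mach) 2.72e+07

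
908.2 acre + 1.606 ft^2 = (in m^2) 3.675e+06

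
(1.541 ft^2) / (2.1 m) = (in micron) 6.817e+04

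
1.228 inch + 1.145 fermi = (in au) 2.085e-13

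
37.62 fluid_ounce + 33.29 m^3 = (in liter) 3.329e+04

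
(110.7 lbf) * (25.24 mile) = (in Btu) 1.896e+04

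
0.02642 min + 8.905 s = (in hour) 0.002914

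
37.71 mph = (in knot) 32.77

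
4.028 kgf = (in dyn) 3.95e+06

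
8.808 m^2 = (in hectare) 0.0008808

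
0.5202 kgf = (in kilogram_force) 0.5202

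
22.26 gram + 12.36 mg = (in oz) 0.7856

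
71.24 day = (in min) 1.026e+05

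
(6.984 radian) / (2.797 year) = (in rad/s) 7.918e-08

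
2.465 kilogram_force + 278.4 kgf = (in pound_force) 619.2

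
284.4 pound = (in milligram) 1.29e+08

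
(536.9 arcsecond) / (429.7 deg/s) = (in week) 5.739e-10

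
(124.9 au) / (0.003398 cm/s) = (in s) 5.499e+17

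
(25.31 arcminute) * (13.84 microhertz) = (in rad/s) 1.019e-07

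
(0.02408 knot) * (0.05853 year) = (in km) 22.87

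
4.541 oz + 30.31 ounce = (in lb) 2.178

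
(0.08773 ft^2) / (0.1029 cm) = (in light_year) 8.372e-16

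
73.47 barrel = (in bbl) 73.47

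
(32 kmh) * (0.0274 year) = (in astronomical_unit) 5.134e-05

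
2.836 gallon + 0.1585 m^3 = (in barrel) 1.064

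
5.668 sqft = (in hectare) 5.266e-05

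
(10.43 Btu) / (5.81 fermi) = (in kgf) 1.931e+17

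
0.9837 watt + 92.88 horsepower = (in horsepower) 92.88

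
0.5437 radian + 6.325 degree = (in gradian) 41.64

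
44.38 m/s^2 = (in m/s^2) 44.38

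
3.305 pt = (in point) 3.305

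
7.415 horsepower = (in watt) 5529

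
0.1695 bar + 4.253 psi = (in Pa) 4.627e+04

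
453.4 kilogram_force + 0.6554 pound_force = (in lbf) 1000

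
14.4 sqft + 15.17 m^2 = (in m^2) 16.51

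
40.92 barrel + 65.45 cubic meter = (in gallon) 1.901e+04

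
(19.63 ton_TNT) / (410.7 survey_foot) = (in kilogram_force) 6.69e+07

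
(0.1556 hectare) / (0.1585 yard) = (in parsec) 3.479e-13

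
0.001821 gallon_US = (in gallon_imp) 0.001516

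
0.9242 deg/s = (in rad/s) 0.01613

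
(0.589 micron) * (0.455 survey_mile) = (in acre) 1.066e-07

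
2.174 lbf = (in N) 9.67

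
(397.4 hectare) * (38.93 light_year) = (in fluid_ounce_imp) 5.151e+28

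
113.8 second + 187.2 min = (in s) 1.135e+04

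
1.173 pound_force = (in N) 5.218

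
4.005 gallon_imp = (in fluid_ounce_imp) 640.8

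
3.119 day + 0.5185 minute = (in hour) 74.86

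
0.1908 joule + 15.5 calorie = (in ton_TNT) 1.555e-08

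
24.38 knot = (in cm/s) 1254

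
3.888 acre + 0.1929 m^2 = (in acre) 3.888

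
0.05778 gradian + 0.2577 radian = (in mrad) 258.6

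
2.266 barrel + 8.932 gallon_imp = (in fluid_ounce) 1.356e+04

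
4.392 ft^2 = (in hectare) 4.08e-05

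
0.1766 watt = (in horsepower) 0.0002368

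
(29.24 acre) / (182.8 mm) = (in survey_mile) 402.2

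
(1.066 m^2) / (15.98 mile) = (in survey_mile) 2.576e-08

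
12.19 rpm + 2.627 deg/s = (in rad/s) 1.322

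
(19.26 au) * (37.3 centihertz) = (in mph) 2.404e+12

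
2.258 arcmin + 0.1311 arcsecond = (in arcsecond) 135.6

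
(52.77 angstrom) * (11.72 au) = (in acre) 2.286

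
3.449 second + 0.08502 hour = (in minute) 5.159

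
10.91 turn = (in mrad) 6.855e+04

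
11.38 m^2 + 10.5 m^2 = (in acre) 0.005407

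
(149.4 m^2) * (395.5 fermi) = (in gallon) 1.561e-08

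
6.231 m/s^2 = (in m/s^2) 6.231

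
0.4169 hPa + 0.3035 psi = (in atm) 0.02106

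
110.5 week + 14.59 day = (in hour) 1.891e+04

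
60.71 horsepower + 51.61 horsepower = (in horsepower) 112.3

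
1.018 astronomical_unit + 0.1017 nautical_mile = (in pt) 4.317e+14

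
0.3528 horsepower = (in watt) 263.1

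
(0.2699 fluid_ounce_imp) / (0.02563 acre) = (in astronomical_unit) 4.942e-19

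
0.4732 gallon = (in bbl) 0.01127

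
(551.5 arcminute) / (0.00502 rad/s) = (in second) 31.96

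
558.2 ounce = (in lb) 34.89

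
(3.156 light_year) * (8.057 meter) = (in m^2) 2.406e+17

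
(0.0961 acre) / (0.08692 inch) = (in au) 1.178e-06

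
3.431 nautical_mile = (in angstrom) 6.354e+13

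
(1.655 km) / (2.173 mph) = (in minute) 28.39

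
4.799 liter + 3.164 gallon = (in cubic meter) 0.01678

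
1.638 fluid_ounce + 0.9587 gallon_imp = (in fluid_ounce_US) 149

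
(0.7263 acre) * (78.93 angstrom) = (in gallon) 0.006129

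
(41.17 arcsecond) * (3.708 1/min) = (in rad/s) 1.234e-05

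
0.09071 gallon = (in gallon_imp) 0.07553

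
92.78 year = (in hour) 8.128e+05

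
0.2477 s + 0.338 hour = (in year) 3.859e-05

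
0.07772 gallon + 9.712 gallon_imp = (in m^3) 0.04445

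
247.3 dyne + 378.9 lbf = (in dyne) 1.685e+08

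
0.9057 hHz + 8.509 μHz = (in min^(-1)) 5434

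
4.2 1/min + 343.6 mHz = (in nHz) 4.136e+08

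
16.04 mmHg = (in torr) 16.04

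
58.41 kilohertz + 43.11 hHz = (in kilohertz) 62.72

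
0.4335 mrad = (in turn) 6.899e-05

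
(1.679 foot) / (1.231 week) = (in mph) 1.538e-06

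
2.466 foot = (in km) 0.0007516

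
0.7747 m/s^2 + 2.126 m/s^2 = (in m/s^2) 2.901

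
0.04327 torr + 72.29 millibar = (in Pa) 7235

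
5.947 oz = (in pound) 0.3717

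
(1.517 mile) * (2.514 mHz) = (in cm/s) 613.8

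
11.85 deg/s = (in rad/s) 0.2068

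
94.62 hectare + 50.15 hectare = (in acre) 357.7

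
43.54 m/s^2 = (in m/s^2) 43.54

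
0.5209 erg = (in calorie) 1.245e-08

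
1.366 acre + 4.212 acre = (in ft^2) 2.43e+05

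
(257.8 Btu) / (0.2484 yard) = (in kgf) 1.221e+05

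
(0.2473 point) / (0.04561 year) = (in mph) 1.357e-10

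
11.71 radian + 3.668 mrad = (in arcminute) 4.027e+04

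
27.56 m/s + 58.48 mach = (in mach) 58.56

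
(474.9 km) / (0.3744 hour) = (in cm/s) 3.523e+04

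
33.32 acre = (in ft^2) 1.451e+06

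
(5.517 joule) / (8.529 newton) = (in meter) 0.6469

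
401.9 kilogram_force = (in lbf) 886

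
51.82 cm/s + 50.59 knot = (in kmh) 95.56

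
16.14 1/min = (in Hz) 0.269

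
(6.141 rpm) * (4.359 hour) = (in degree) 5.782e+05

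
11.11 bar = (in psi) 161.1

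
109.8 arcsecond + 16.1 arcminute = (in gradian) 0.332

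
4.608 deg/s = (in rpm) 0.768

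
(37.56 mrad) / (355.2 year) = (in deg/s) 1.921e-10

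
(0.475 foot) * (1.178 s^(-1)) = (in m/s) 0.1706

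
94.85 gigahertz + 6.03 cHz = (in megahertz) 9.485e+04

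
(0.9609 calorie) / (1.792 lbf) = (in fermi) 5.044e+14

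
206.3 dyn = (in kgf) 0.0002104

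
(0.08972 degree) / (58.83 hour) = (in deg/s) 4.236e-07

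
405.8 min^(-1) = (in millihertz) 6763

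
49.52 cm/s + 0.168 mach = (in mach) 0.1695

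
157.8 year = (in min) 8.294e+07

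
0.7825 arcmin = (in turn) 3.623e-05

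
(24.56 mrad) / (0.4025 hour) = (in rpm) 0.0001619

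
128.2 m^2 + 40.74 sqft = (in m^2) 132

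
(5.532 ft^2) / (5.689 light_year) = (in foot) 3.133e-17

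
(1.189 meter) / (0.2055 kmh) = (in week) 3.444e-05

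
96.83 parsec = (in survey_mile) 1.857e+15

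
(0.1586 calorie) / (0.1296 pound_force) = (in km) 0.001151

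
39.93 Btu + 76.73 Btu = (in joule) 1.231e+05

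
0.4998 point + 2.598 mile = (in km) 4.181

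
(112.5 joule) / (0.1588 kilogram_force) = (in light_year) 7.636e-15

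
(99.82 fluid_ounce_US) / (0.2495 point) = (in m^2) 33.54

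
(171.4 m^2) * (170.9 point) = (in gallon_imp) 2273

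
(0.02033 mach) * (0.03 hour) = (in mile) 0.4645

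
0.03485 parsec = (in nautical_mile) 5.806e+11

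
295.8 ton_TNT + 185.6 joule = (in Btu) 1.173e+09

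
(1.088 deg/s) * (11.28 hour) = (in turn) 122.7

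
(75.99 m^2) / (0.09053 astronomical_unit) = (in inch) 2.209e-07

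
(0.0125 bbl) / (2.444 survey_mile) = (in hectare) 5.053e-11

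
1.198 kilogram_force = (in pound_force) 2.641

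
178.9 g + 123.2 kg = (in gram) 1.234e+05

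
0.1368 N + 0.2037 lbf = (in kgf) 0.1063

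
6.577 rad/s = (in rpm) 62.81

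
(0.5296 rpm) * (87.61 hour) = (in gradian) 1.114e+06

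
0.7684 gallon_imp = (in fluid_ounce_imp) 122.9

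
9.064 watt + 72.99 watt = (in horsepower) 0.11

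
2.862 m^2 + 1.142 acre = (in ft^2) 4.978e+04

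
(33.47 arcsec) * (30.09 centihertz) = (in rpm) 0.0004663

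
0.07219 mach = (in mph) 54.99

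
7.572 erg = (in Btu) 7.177e-10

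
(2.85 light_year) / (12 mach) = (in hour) 1.833e+09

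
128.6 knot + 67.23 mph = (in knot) 187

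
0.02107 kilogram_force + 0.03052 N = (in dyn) 2.371e+04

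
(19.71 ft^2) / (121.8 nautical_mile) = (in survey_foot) 2.663e-05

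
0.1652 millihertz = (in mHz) 0.1652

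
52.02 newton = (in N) 52.02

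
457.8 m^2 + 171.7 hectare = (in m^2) 1.717e+06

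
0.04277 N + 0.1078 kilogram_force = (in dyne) 1.1e+05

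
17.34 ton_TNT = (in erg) 7.255e+17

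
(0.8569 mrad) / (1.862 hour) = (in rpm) 1.221e-06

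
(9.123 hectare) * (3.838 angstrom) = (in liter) 0.03501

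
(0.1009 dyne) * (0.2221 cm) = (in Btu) 2.124e-12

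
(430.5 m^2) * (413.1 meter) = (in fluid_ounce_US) 6.013e+09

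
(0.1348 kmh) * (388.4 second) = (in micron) 1.454e+07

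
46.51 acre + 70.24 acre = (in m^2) 4.725e+05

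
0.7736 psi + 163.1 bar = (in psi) 2366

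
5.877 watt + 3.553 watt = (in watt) 9.43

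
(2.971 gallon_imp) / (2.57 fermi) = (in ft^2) 5.657e+13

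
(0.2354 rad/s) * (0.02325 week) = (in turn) 526.8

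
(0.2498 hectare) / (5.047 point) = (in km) 1403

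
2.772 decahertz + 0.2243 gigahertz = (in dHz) 2.243e+09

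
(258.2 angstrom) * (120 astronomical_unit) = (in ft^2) 4.989e+06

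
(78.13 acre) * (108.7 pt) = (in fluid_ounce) 4.1e+08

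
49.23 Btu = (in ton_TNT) 1.241e-05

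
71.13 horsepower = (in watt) 5.304e+04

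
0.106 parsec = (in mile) 2.032e+12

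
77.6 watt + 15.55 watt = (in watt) 93.15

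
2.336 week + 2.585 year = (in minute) 1.382e+06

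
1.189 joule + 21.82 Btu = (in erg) 2.302e+11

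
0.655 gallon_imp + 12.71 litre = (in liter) 15.69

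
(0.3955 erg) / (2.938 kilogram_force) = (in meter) 1.373e-09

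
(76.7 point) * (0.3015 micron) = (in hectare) 8.158e-13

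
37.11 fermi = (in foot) 1.218e-13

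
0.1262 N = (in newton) 0.1262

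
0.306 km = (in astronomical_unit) 2.045e-09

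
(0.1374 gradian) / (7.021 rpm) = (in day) 3.398e-08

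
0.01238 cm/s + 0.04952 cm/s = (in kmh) 0.002228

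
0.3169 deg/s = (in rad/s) 0.005531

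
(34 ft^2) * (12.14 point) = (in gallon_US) 3.574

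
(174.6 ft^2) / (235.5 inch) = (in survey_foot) 8.897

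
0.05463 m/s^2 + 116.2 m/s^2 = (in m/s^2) 116.3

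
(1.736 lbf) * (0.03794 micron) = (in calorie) 7.002e-08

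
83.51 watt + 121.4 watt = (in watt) 204.9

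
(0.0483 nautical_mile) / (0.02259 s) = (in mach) 11.63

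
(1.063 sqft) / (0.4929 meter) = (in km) 0.0002004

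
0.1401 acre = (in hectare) 0.0567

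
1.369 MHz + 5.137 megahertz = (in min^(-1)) 3.904e+08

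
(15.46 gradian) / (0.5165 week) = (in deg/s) 4.454e-05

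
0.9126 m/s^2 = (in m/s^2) 0.9126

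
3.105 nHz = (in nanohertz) 3.105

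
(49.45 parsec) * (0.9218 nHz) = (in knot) 2.734e+09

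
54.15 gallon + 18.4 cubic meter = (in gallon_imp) 4093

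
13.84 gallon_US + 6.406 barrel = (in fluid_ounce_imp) 3.769e+04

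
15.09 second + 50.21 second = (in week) 0.000108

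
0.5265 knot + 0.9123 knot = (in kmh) 2.665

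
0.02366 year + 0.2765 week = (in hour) 253.7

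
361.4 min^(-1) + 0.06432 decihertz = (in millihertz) 6030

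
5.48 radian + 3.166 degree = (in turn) 0.881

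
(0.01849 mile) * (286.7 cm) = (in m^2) 85.31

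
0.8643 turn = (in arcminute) 1.867e+04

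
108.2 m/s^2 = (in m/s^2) 108.2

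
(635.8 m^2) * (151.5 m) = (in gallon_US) 2.545e+07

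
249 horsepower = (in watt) 1.857e+05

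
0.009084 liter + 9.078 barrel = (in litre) 1443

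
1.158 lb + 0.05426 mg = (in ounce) 18.53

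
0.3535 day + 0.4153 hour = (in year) 0.001016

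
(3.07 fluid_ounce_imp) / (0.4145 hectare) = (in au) 1.407e-19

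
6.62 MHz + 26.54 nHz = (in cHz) 6.62e+08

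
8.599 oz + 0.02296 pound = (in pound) 0.5604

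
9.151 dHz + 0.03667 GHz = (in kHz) 3.667e+04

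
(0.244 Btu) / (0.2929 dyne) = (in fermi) 8.789e+22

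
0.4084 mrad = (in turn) 6.5e-05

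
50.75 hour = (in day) 2.115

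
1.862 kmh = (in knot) 1.005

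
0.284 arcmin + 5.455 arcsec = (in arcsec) 22.49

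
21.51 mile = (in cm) 3.462e+06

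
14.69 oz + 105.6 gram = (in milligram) 5.221e+05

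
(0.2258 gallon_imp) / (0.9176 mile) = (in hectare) 6.951e-11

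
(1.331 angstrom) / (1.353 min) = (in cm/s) 1.64e-10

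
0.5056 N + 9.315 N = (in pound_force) 2.208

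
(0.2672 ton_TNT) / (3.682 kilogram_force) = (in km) 3.096e+04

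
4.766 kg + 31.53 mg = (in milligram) 4.766e+06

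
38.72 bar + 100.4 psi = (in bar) 45.64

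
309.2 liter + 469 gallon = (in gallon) 550.7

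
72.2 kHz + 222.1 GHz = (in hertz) 2.221e+11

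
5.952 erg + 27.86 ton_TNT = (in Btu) 1.105e+08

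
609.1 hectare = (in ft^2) 6.556e+07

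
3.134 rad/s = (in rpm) 29.93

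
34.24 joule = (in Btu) 0.03245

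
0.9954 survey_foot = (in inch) 11.94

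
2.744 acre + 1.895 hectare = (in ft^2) 3.235e+05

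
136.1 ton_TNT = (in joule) 5.694e+11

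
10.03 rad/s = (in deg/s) 574.7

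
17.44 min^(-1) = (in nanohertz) 2.907e+08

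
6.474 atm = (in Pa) 6.56e+05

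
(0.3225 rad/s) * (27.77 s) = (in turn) 1.425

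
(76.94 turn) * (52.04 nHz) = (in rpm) 0.0002402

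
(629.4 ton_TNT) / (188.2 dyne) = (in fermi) 1.399e+30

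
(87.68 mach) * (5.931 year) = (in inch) 2.198e+14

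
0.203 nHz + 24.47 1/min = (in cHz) 40.78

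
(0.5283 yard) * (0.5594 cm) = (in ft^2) 0.02909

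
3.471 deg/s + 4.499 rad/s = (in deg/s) 261.2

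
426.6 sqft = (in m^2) 39.63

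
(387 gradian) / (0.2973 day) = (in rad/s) 0.0002367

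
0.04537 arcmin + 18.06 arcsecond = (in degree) 0.005773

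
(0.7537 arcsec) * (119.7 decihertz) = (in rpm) 0.0004177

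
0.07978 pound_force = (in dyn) 3.549e+04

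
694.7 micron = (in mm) 0.6947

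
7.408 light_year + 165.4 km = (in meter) 7.009e+16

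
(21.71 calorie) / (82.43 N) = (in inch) 43.38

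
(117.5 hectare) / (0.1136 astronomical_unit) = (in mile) 4.296e-08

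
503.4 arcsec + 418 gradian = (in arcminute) 2.258e+04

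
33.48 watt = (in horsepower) 0.0449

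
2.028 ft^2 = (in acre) 4.656e-05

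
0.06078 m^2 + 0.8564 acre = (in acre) 0.8564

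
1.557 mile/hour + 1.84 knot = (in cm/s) 164.3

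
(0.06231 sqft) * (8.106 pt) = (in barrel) 0.0001041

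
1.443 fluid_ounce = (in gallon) 0.01127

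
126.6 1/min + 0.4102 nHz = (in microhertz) 2.11e+06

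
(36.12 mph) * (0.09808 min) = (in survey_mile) 0.05904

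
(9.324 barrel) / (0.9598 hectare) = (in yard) 0.0001689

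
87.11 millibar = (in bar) 0.08711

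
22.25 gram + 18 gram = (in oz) 1.42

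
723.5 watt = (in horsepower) 0.9702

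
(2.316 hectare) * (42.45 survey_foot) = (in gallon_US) 7.916e+07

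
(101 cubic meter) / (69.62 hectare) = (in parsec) 4.702e-21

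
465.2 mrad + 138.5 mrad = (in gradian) 38.43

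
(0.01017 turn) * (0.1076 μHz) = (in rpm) 6.566e-08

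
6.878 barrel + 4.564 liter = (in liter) 1098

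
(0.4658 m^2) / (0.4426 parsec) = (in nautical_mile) 1.842e-20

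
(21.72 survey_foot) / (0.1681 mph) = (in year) 2.794e-06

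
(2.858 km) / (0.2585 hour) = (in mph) 6.87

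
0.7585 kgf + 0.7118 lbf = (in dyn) 1.06e+06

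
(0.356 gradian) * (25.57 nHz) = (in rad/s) 1.43e-10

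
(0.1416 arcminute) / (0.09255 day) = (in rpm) 4.919e-08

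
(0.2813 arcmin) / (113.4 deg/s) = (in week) 6.836e-11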